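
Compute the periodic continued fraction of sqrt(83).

[9; (9, 18)]

Write x_i = (sqrt(83) + m_i)/d_i with (m_0, d_0) = (0, 1). a_0 = floor(sqrt(83)) = 9, since 9^2 = 81 <= 83 < 100 = 10^2.
Iterate m_{i+1} = d_i*a_i - m_i, d_{i+1} = (83 - m_{i+1}^2)/d_i, a_{i+1} = floor((a_0 + m_{i+1})/d_{i+1}):
  m_1 = 1*9 - 0 = 9, d_1 = (83 - 9^2)/1 = 2/1 = 2, a_1 = floor((9 + 9)/2) = 9.
  m_2 = 2*9 - 9 = 9, d_2 = (83 - 9^2)/2 = 2/2 = 1, a_2 = floor((9 + 9)/1) = 18.
  m_3 = 1*18 - 9 = 9, d_3 = (83 - 9^2)/1 = 2/1 = 2: (m_3, d_3) = (m_1, d_1) = (9, 2), so from here the quotients repeat a_1, a_2; the period length is 2.
Hence the expansion of sqrt(83) is a_0 = 9 followed by the repeating block 9, 18 (period 2).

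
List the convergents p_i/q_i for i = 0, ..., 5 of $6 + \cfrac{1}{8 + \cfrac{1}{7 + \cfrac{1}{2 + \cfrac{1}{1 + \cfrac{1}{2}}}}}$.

Using the convergent recurrence p_i = a_i*p_{i-1} + p_{i-2}, q_i = a_i*q_{i-1} + q_{i-2} with p_{-2}=0, p_{-1}=1, q_{-2}=1, q_{-1}=0:
  i=0: a_0=6, p_0 = 6*1 + 0 = 6, q_0 = 6*0 + 1 = 1.
  i=1: a_1=8, p_1 = 8*6 + 1 = 49, q_1 = 8*1 + 0 = 8.
  i=2: a_2=7, p_2 = 7*49 + 6 = 349, q_2 = 7*8 + 1 = 57.
  i=3: a_3=2, p_3 = 2*349 + 49 = 747, q_3 = 2*57 + 8 = 122.
  i=4: a_4=1, p_4 = 1*747 + 349 = 1096, q_4 = 1*122 + 57 = 179.
  i=5: a_5=2, p_5 = 2*1096 + 747 = 2939, q_5 = 2*179 + 122 = 480.

6/1, 49/8, 349/57, 747/122, 1096/179, 2939/480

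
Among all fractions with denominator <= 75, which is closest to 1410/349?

101/25

Expand x = 1410/349 as a continued fraction with the Euclidean algorithm:
  1410 = 4*349 + 14, so a_0 = 4.
  349 = 24*14 + 13, so a_1 = 24.
  14 = 1*13 + 1, so a_2 = 1.
  13 = 13*1 + 0, so a_3 = 13.
so x = [4; 24, 1, 13].
Convergents (p_i = a_i*p_{i-1} + p_{i-2}, q_i = a_i*q_{i-1} + q_{i-2} with p_{-2}=0, p_{-1}=1, q_{-2}=1, q_{-1}=0), until the denominator exceeds 75:
  i=0: a_0=4, p_0 = 4*1 + 0 = 4, q_0 = 4*0 + 1 = 1.
  i=1: a_1=24, p_1 = 24*4 + 1 = 97, q_1 = 24*1 + 0 = 24.
  i=2: a_2=1, p_2 = 1*97 + 4 = 101, q_2 = 1*24 + 1 = 25.
  i=3: a_3=13, p_3 = 13*101 + 97 = 1410, q_3 = 13*25 + 24 = 349.
q_3 = 349 > 75, so the last convergent with denominator <= 75 is p_2/q_2 = 101/25.
The closest fraction with denominator <= 75 is either p_2/q_2 or the intermediate fraction (k*p_2 + p_1)/(k*q_2 + q_1) with the largest k >= 1 whose denominator stays <= 75; these approach x as k grows, and every other convergent or intermediate fraction in range is farther away.
Largest k: floor((75 - q_1)/q_2) = floor((75 - 24)/25) = 2.
That gives (2*101 + 97)/(2*25 + 24) = 299/74.
Compare the errors: |x - 101/25| = |1410*25 - 101*349|/(349*25) = 1/8725, and |x - 299/74| = |1410*74 - 299*349|/(349*74) = 11/25826.
Cross-multiplying, 1*25826 = 25826 < 95975 = 11*8725, so 1/8725 is smaller: the convergent 101/25 is closer to x than 299/74.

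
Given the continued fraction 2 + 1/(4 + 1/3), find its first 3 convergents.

2/1, 9/4, 29/13

Using the convergent recurrence p_i = a_i*p_{i-1} + p_{i-2}, q_i = a_i*q_{i-1} + q_{i-2} with p_{-2}=0, p_{-1}=1, q_{-2}=1, q_{-1}=0:
  i=0: a_0=2, p_0 = 2*1 + 0 = 2, q_0 = 2*0 + 1 = 1.
  i=1: a_1=4, p_1 = 4*2 + 1 = 9, q_1 = 4*1 + 0 = 4.
  i=2: a_2=3, p_2 = 3*9 + 2 = 29, q_2 = 3*4 + 1 = 13.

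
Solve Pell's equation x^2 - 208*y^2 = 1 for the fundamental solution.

First expand sqrt(208) as a continued fraction. With x_i = (sqrt(208) + m_i)/d_i and (m_0, d_0) = (0, 1): a_0 = floor(sqrt(208)) = 14, since 14^2 = 196 <= 208 < 225 = 15^2.
Iterate m_{i+1} = d_i*a_i - m_i, d_{i+1} = (208 - m_{i+1}^2)/d_i, a_{i+1} = floor((a_0 + m_{i+1})/d_{i+1}):
  m_1 = 1*14 - 0 = 14, d_1 = (208 - 14^2)/1 = 12/1 = 12, a_1 = floor((14 + 14)/12) = 2.
  m_2 = 12*2 - 14 = 10, d_2 = (208 - 10^2)/12 = 108/12 = 9, a_2 = floor((14 + 10)/9) = 2.
  m_3 = 9*2 - 10 = 8, d_3 = (208 - 8^2)/9 = 144/9 = 16, a_3 = floor((14 + 8)/16) = 1.
  m_4 = 16*1 - 8 = 8, d_4 = (208 - 8^2)/16 = 144/16 = 9, a_4 = floor((14 + 8)/9) = 2.
  m_5 = 9*2 - 8 = 10, d_5 = (208 - 10^2)/9 = 108/9 = 12, a_5 = floor((14 + 10)/12) = 2.
  m_6 = 12*2 - 10 = 14, d_6 = (208 - 14^2)/12 = 12/12 = 1, a_6 = floor((14 + 14)/1) = 28.
  m_7 = 1*28 - 14 = 14, d_7 = (208 - 14^2)/1 = 12/1 = 12: (m_7, d_7) = (m_1, d_1) = (14, 12), so from here the quotients repeat a_1, ..., a_6; the period length is 6.
So sqrt(208) = [14; (2, 2, 1, 2, 2, 28)] with period length k = 6.
k is even, so the fundamental solution of x^2 - 208y^2 = 1 is (p_{k-1}, q_{k-1}) = (p_5, q_5); compute convergents through index 5.
Convergents (p_i = a_i*p_{i-1} + p_{i-2}, q_i = a_i*q_{i-1} + q_{i-2} with p_{-2}=0, p_{-1}=1, q_{-2}=1, q_{-1}=0):
  i=0: a_0=14, p_0 = 14*1 + 0 = 14, q_0 = 14*0 + 1 = 1.
  i=1: a_1=2, p_1 = 2*14 + 1 = 29, q_1 = 2*1 + 0 = 2.
  i=2: a_2=2, p_2 = 2*29 + 14 = 72, q_2 = 2*2 + 1 = 5.
  i=3: a_3=1, p_3 = 1*72 + 29 = 101, q_3 = 1*5 + 2 = 7.
  i=4: a_4=2, p_4 = 2*101 + 72 = 274, q_4 = 2*7 + 5 = 19.
  i=5: a_5=2, p_5 = 2*274 + 101 = 649, q_5 = 2*19 + 7 = 45.
Check: 649^2 - 208*45^2 = 421201 - 421200 = 1, so (x, y) = (649, 45) solves the equation, and by the theorem it is the least positive solution.

(x, y) = (649, 45)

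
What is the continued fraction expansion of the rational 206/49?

[4; 4, 1, 9]

Run the Euclidean algorithm on 206 and 49; the successive quotients are the partial quotients a_0, a_1, ... (each step inverts the fractional part left over by the previous one):
  206 = 4*49 + 10, so a_0 = 4.
  49 = 4*10 + 9, so a_1 = 4.
  10 = 1*9 + 1, so a_2 = 1.
  9 = 9*1 + 0, so a_3 = 9.
The remainder reaches 0 after 4 divisions, so the expansion has 4 partial quotients, read off in order.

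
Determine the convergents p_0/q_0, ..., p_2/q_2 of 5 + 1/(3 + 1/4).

5/1, 16/3, 69/13

Using the convergent recurrence p_i = a_i*p_{i-1} + p_{i-2}, q_i = a_i*q_{i-1} + q_{i-2} with p_{-2}=0, p_{-1}=1, q_{-2}=1, q_{-1}=0:
  i=0: a_0=5, p_0 = 5*1 + 0 = 5, q_0 = 5*0 + 1 = 1.
  i=1: a_1=3, p_1 = 3*5 + 1 = 16, q_1 = 3*1 + 0 = 3.
  i=2: a_2=4, p_2 = 4*16 + 5 = 69, q_2 = 4*3 + 1 = 13.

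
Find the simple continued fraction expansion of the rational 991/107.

[9; 3, 1, 4, 1, 1, 2]

Run the Euclidean algorithm on 991 and 107; the successive quotients are the partial quotients a_0, a_1, ... (each step inverts the fractional part left over by the previous one):
  991 = 9*107 + 28, so a_0 = 9.
  107 = 3*28 + 23, so a_1 = 3.
  28 = 1*23 + 5, so a_2 = 1.
  23 = 4*5 + 3, so a_3 = 4.
  5 = 1*3 + 2, so a_4 = 1.
  3 = 1*2 + 1, so a_5 = 1.
  2 = 2*1 + 0, so a_6 = 2.
The remainder reaches 0 after 7 divisions, so the expansion has 7 partial quotients, read off in order.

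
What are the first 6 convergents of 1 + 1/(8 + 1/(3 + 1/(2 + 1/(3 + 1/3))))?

1/1, 9/8, 28/25, 65/58, 223/199, 734/655

Using the convergent recurrence p_i = a_i*p_{i-1} + p_{i-2}, q_i = a_i*q_{i-1} + q_{i-2} with p_{-2}=0, p_{-1}=1, q_{-2}=1, q_{-1}=0:
  i=0: a_0=1, p_0 = 1*1 + 0 = 1, q_0 = 1*0 + 1 = 1.
  i=1: a_1=8, p_1 = 8*1 + 1 = 9, q_1 = 8*1 + 0 = 8.
  i=2: a_2=3, p_2 = 3*9 + 1 = 28, q_2 = 3*8 + 1 = 25.
  i=3: a_3=2, p_3 = 2*28 + 9 = 65, q_3 = 2*25 + 8 = 58.
  i=4: a_4=3, p_4 = 3*65 + 28 = 223, q_4 = 3*58 + 25 = 199.
  i=5: a_5=3, p_5 = 3*223 + 65 = 734, q_5 = 3*199 + 58 = 655.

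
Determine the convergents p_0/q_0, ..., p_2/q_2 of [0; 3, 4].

Using the convergent recurrence p_i = a_i*p_{i-1} + p_{i-2}, q_i = a_i*q_{i-1} + q_{i-2} with p_{-2}=0, p_{-1}=1, q_{-2}=1, q_{-1}=0:
  i=0: a_0=0, p_0 = 0*1 + 0 = 0, q_0 = 0*0 + 1 = 1.
  i=1: a_1=3, p_1 = 3*0 + 1 = 1, q_1 = 3*1 + 0 = 3.
  i=2: a_2=4, p_2 = 4*1 + 0 = 4, q_2 = 4*3 + 1 = 13.

0/1, 1/3, 4/13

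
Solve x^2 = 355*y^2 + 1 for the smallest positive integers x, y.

(x, y) = (954809, 50676)

First expand sqrt(355) as a continued fraction. With x_i = (sqrt(355) + m_i)/d_i and (m_0, d_0) = (0, 1): a_0 = floor(sqrt(355)) = 18, since 18^2 = 324 <= 355 < 361 = 19^2.
Iterate m_{i+1} = d_i*a_i - m_i, d_{i+1} = (355 - m_{i+1}^2)/d_i, a_{i+1} = floor((a_0 + m_{i+1})/d_{i+1}):
  m_1 = 1*18 - 0 = 18, d_1 = (355 - 18^2)/1 = 31/1 = 31, a_1 = floor((18 + 18)/31) = 1.
  m_2 = 31*1 - 18 = 13, d_2 = (355 - 13^2)/31 = 186/31 = 6, a_2 = floor((18 + 13)/6) = 5.
  m_3 = 6*5 - 13 = 17, d_3 = (355 - 17^2)/6 = 66/6 = 11, a_3 = floor((18 + 17)/11) = 3.
  m_4 = 11*3 - 17 = 16, d_4 = (355 - 16^2)/11 = 99/11 = 9, a_4 = floor((18 + 16)/9) = 3.
  m_5 = 9*3 - 16 = 11, d_5 = (355 - 11^2)/9 = 234/9 = 26, a_5 = floor((18 + 11)/26) = 1.
  m_6 = 26*1 - 11 = 15, d_6 = (355 - 15^2)/26 = 130/26 = 5, a_6 = floor((18 + 15)/5) = 6.
  m_7 = 5*6 - 15 = 15, d_7 = (355 - 15^2)/5 = 130/5 = 26, a_7 = floor((18 + 15)/26) = 1.
  m_8 = 26*1 - 15 = 11, d_8 = (355 - 11^2)/26 = 234/26 = 9, a_8 = floor((18 + 11)/9) = 3.
  m_9 = 9*3 - 11 = 16, d_9 = (355 - 16^2)/9 = 99/9 = 11, a_9 = floor((18 + 16)/11) = 3.
  m_10 = 11*3 - 16 = 17, d_10 = (355 - 17^2)/11 = 66/11 = 6, a_10 = floor((18 + 17)/6) = 5.
  m_11 = 6*5 - 17 = 13, d_11 = (355 - 13^2)/6 = 186/6 = 31, a_11 = floor((18 + 13)/31) = 1.
  m_12 = 31*1 - 13 = 18, d_12 = (355 - 18^2)/31 = 31/31 = 1, a_12 = floor((18 + 18)/1) = 36.
  m_13 = 1*36 - 18 = 18, d_13 = (355 - 18^2)/1 = 31/1 = 31: (m_13, d_13) = (m_1, d_1) = (18, 31), so from here the quotients repeat a_1, ..., a_12; the period length is 12.
So sqrt(355) = [18; (1, 5, 3, 3, 1, 6, 1, 3, 3, 5, 1, 36)] with period length k = 12.
k is even, so the fundamental solution of x^2 - 355y^2 = 1 is (p_{k-1}, q_{k-1}) = (p_11, q_11); compute convergents through index 11.
Convergents (p_i = a_i*p_{i-1} + p_{i-2}, q_i = a_i*q_{i-1} + q_{i-2} with p_{-2}=0, p_{-1}=1, q_{-2}=1, q_{-1}=0):
  i=0: a_0=18, p_0 = 18*1 + 0 = 18, q_0 = 18*0 + 1 = 1.
  i=1: a_1=1, p_1 = 1*18 + 1 = 19, q_1 = 1*1 + 0 = 1.
  i=2: a_2=5, p_2 = 5*19 + 18 = 113, q_2 = 5*1 + 1 = 6.
  i=3: a_3=3, p_3 = 3*113 + 19 = 358, q_3 = 3*6 + 1 = 19.
  i=4: a_4=3, p_4 = 3*358 + 113 = 1187, q_4 = 3*19 + 6 = 63.
  i=5: a_5=1, p_5 = 1*1187 + 358 = 1545, q_5 = 1*63 + 19 = 82.
  i=6: a_6=6, p_6 = 6*1545 + 1187 = 10457, q_6 = 6*82 + 63 = 555.
  i=7: a_7=1, p_7 = 1*10457 + 1545 = 12002, q_7 = 1*555 + 82 = 637.
  i=8: a_8=3, p_8 = 3*12002 + 10457 = 46463, q_8 = 3*637 + 555 = 2466.
  i=9: a_9=3, p_9 = 3*46463 + 12002 = 151391, q_9 = 3*2466 + 637 = 8035.
  i=10: a_10=5, p_10 = 5*151391 + 46463 = 803418, q_10 = 5*8035 + 2466 = 42641.
  i=11: a_11=1, p_11 = 1*803418 + 151391 = 954809, q_11 = 1*42641 + 8035 = 50676.
Check: 954809^2 - 355*50676^2 = 911660226481 - 911660226480 = 1, so (x, y) = (954809, 50676) solves the equation, and by the theorem it is the least positive solution.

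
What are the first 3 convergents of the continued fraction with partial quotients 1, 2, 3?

1/1, 3/2, 10/7

Using the convergent recurrence p_i = a_i*p_{i-1} + p_{i-2}, q_i = a_i*q_{i-1} + q_{i-2} with p_{-2}=0, p_{-1}=1, q_{-2}=1, q_{-1}=0:
  i=0: a_0=1, p_0 = 1*1 + 0 = 1, q_0 = 1*0 + 1 = 1.
  i=1: a_1=2, p_1 = 2*1 + 1 = 3, q_1 = 2*1 + 0 = 2.
  i=2: a_2=3, p_2 = 3*3 + 1 = 10, q_2 = 3*2 + 1 = 7.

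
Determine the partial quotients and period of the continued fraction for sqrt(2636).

Write x_i = (sqrt(2636) + m_i)/d_i with (m_0, d_0) = (0, 1). a_0 = floor(sqrt(2636)) = 51, since 51^2 = 2601 <= 2636 < 2704 = 52^2.
Iterate m_{i+1} = d_i*a_i - m_i, d_{i+1} = (2636 - m_{i+1}^2)/d_i, a_{i+1} = floor((a_0 + m_{i+1})/d_{i+1}):
  m_1 = 1*51 - 0 = 51, d_1 = (2636 - 51^2)/1 = 35/1 = 35, a_1 = floor((51 + 51)/35) = 2.
  m_2 = 35*2 - 51 = 19, d_2 = (2636 - 19^2)/35 = 2275/35 = 65, a_2 = floor((51 + 19)/65) = 1.
  m_3 = 65*1 - 19 = 46, d_3 = (2636 - 46^2)/65 = 520/65 = 8, a_3 = floor((51 + 46)/8) = 12.
  m_4 = 8*12 - 46 = 50, d_4 = (2636 - 50^2)/8 = 136/8 = 17, a_4 = floor((51 + 50)/17) = 5.
  m_5 = 17*5 - 50 = 35, d_5 = (2636 - 35^2)/17 = 1411/17 = 83, a_5 = floor((51 + 35)/83) = 1.
  m_6 = 83*1 - 35 = 48, d_6 = (2636 - 48^2)/83 = 332/83 = 4, a_6 = floor((51 + 48)/4) = 24.
  m_7 = 4*24 - 48 = 48, d_7 = (2636 - 48^2)/4 = 332/4 = 83, a_7 = floor((51 + 48)/83) = 1.
  m_8 = 83*1 - 48 = 35, d_8 = (2636 - 35^2)/83 = 1411/83 = 17, a_8 = floor((51 + 35)/17) = 5.
  m_9 = 17*5 - 35 = 50, d_9 = (2636 - 50^2)/17 = 136/17 = 8, a_9 = floor((51 + 50)/8) = 12.
  m_10 = 8*12 - 50 = 46, d_10 = (2636 - 46^2)/8 = 520/8 = 65, a_10 = floor((51 + 46)/65) = 1.
  m_11 = 65*1 - 46 = 19, d_11 = (2636 - 19^2)/65 = 2275/65 = 35, a_11 = floor((51 + 19)/35) = 2.
  m_12 = 35*2 - 19 = 51, d_12 = (2636 - 51^2)/35 = 35/35 = 1, a_12 = floor((51 + 51)/1) = 102.
  m_13 = 1*102 - 51 = 51, d_13 = (2636 - 51^2)/1 = 35/1 = 35: (m_13, d_13) = (m_1, d_1) = (51, 35), so from here the quotients repeat a_1, ..., a_12; the period length is 12.
Hence the expansion of sqrt(2636) is a_0 = 51 followed by the repeating block 2, 1, 12, 5, 1, 24, 1, 5, 12, 1, 2, 102 (period 12).

[51; (2, 1, 12, 5, 1, 24, 1, 5, 12, 1, 2, 102)]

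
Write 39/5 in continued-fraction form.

Run the Euclidean algorithm on 39 and 5; the successive quotients are the partial quotients a_0, a_1, ... (each step inverts the fractional part left over by the previous one):
  39 = 7*5 + 4, so a_0 = 7.
  5 = 1*4 + 1, so a_1 = 1.
  4 = 4*1 + 0, so a_2 = 4.
The remainder reaches 0 after 3 divisions, so the expansion has 3 partial quotients, read off in order.

[7; 1, 4]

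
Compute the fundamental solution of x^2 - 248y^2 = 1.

(x, y) = (63, 4)

First expand sqrt(248) as a continued fraction. With x_i = (sqrt(248) + m_i)/d_i and (m_0, d_0) = (0, 1): a_0 = floor(sqrt(248)) = 15, since 15^2 = 225 <= 248 < 256 = 16^2.
Iterate m_{i+1} = d_i*a_i - m_i, d_{i+1} = (248 - m_{i+1}^2)/d_i, a_{i+1} = floor((a_0 + m_{i+1})/d_{i+1}):
  m_1 = 1*15 - 0 = 15, d_1 = (248 - 15^2)/1 = 23/1 = 23, a_1 = floor((15 + 15)/23) = 1.
  m_2 = 23*1 - 15 = 8, d_2 = (248 - 8^2)/23 = 184/23 = 8, a_2 = floor((15 + 8)/8) = 2.
  m_3 = 8*2 - 8 = 8, d_3 = (248 - 8^2)/8 = 184/8 = 23, a_3 = floor((15 + 8)/23) = 1.
  m_4 = 23*1 - 8 = 15, d_4 = (248 - 15^2)/23 = 23/23 = 1, a_4 = floor((15 + 15)/1) = 30.
  m_5 = 1*30 - 15 = 15, d_5 = (248 - 15^2)/1 = 23/1 = 23: (m_5, d_5) = (m_1, d_1) = (15, 23), so from here the quotients repeat a_1, ..., a_4; the period length is 4.
So sqrt(248) = [15; (1, 2, 1, 30)] with period length k = 4.
k is even, so the fundamental solution of x^2 - 248y^2 = 1 is (p_{k-1}, q_{k-1}) = (p_3, q_3); compute convergents through index 3.
Convergents (p_i = a_i*p_{i-1} + p_{i-2}, q_i = a_i*q_{i-1} + q_{i-2} with p_{-2}=0, p_{-1}=1, q_{-2}=1, q_{-1}=0):
  i=0: a_0=15, p_0 = 15*1 + 0 = 15, q_0 = 15*0 + 1 = 1.
  i=1: a_1=1, p_1 = 1*15 + 1 = 16, q_1 = 1*1 + 0 = 1.
  i=2: a_2=2, p_2 = 2*16 + 15 = 47, q_2 = 2*1 + 1 = 3.
  i=3: a_3=1, p_3 = 1*47 + 16 = 63, q_3 = 1*3 + 1 = 4.
Check: 63^2 - 248*4^2 = 3969 - 3968 = 1, so (x, y) = (63, 4) solves the equation, and by the theorem it is the least positive solution.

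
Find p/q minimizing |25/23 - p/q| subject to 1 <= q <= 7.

Expand x = 25/23 as a continued fraction with the Euclidean algorithm:
  25 = 1*23 + 2, so a_0 = 1.
  23 = 11*2 + 1, so a_1 = 11.
  2 = 2*1 + 0, so a_2 = 2.
so x = [1; 11, 2].
Convergents (p_i = a_i*p_{i-1} + p_{i-2}, q_i = a_i*q_{i-1} + q_{i-2} with p_{-2}=0, p_{-1}=1, q_{-2}=1, q_{-1}=0), until the denominator exceeds 7:
  i=0: a_0=1, p_0 = 1*1 + 0 = 1, q_0 = 1*0 + 1 = 1.
  i=1: a_1=11, p_1 = 11*1 + 1 = 12, q_1 = 11*1 + 0 = 11.
q_1 = 11 > 7, so the last convergent with denominator <= 7 is p_0/q_0 = 1/1.
The closest fraction with denominator <= 7 is either p_0/q_0 or the intermediate fraction (k*p_0 + p_{-1})/(k*q_0 + q_{-1}) with the largest k >= 1 whose denominator stays <= 7; these approach x as k grows, and every other convergent or intermediate fraction in range is farther away.
Largest k: floor((7 - q_{-1})/q_0) = floor((7 - 0)/1) = 7 (using the seeds p_{-1} = 1, q_{-1} = 0).
That gives (7*1 + 1)/(7*1 + 0) = 8/7.
Compare the errors: |x - 1/1| = |25*1 - 1*23|/(23*1) = 2/23, and |x - 8/7| = |25*7 - 8*23|/(23*7) = 9/161.
Cross-multiplying, 9*23 = 207 < 322 = 2*161, so 9/161 is smaller: the intermediate fraction 8/7 is closer to x than 1/1.

8/7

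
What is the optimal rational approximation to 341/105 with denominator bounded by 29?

Expand x = 341/105 as a continued fraction with the Euclidean algorithm:
  341 = 3*105 + 26, so a_0 = 3.
  105 = 4*26 + 1, so a_1 = 4.
  26 = 26*1 + 0, so a_2 = 26.
so x = [3; 4, 26].
Convergents (p_i = a_i*p_{i-1} + p_{i-2}, q_i = a_i*q_{i-1} + q_{i-2} with p_{-2}=0, p_{-1}=1, q_{-2}=1, q_{-1}=0), until the denominator exceeds 29:
  i=0: a_0=3, p_0 = 3*1 + 0 = 3, q_0 = 3*0 + 1 = 1.
  i=1: a_1=4, p_1 = 4*3 + 1 = 13, q_1 = 4*1 + 0 = 4.
  i=2: a_2=26, p_2 = 26*13 + 3 = 341, q_2 = 26*4 + 1 = 105.
q_2 = 105 > 29, so the last convergent with denominator <= 29 is p_1/q_1 = 13/4.
The closest fraction with denominator <= 29 is either p_1/q_1 or the intermediate fraction (k*p_1 + p_0)/(k*q_1 + q_0) with the largest k >= 1 whose denominator stays <= 29; these approach x as k grows, and every other convergent or intermediate fraction in range is farther away.
Largest k: floor((29 - q_0)/q_1) = floor((29 - 1)/4) = 7.
That gives (7*13 + 3)/(7*4 + 1) = 94/29.
Compare the errors: |x - 13/4| = |341*4 - 13*105|/(105*4) = 1/420, and |x - 94/29| = |341*29 - 94*105|/(105*29) = 19/3045.
Cross-multiplying, 1*3045 = 3045 < 7980 = 19*420, so 1/420 is smaller: the convergent 13/4 is closer to x than 94/29.

13/4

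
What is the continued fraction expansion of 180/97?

[1; 1, 5, 1, 13]

Run the Euclidean algorithm on 180 and 97; the successive quotients are the partial quotients a_0, a_1, ... (each step inverts the fractional part left over by the previous one):
  180 = 1*97 + 83, so a_0 = 1.
  97 = 1*83 + 14, so a_1 = 1.
  83 = 5*14 + 13, so a_2 = 5.
  14 = 1*13 + 1, so a_3 = 1.
  13 = 13*1 + 0, so a_4 = 13.
The remainder reaches 0 after 5 divisions, so the expansion has 5 partial quotients, read off in order.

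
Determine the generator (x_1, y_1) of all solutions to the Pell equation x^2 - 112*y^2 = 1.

First expand sqrt(112) as a continued fraction. With x_i = (sqrt(112) + m_i)/d_i and (m_0, d_0) = (0, 1): a_0 = floor(sqrt(112)) = 10, since 10^2 = 100 <= 112 < 121 = 11^2.
Iterate m_{i+1} = d_i*a_i - m_i, d_{i+1} = (112 - m_{i+1}^2)/d_i, a_{i+1} = floor((a_0 + m_{i+1})/d_{i+1}):
  m_1 = 1*10 - 0 = 10, d_1 = (112 - 10^2)/1 = 12/1 = 12, a_1 = floor((10 + 10)/12) = 1.
  m_2 = 12*1 - 10 = 2, d_2 = (112 - 2^2)/12 = 108/12 = 9, a_2 = floor((10 + 2)/9) = 1.
  m_3 = 9*1 - 2 = 7, d_3 = (112 - 7^2)/9 = 63/9 = 7, a_3 = floor((10 + 7)/7) = 2.
  m_4 = 7*2 - 7 = 7, d_4 = (112 - 7^2)/7 = 63/7 = 9, a_4 = floor((10 + 7)/9) = 1.
  m_5 = 9*1 - 7 = 2, d_5 = (112 - 2^2)/9 = 108/9 = 12, a_5 = floor((10 + 2)/12) = 1.
  m_6 = 12*1 - 2 = 10, d_6 = (112 - 10^2)/12 = 12/12 = 1, a_6 = floor((10 + 10)/1) = 20.
  m_7 = 1*20 - 10 = 10, d_7 = (112 - 10^2)/1 = 12/1 = 12: (m_7, d_7) = (m_1, d_1) = (10, 12), so from here the quotients repeat a_1, ..., a_6; the period length is 6.
So sqrt(112) = [10; (1, 1, 2, 1, 1, 20)] with period length k = 6.
k is even, so the fundamental solution of x^2 - 112y^2 = 1 is (p_{k-1}, q_{k-1}) = (p_5, q_5); compute convergents through index 5.
Convergents (p_i = a_i*p_{i-1} + p_{i-2}, q_i = a_i*q_{i-1} + q_{i-2} with p_{-2}=0, p_{-1}=1, q_{-2}=1, q_{-1}=0):
  i=0: a_0=10, p_0 = 10*1 + 0 = 10, q_0 = 10*0 + 1 = 1.
  i=1: a_1=1, p_1 = 1*10 + 1 = 11, q_1 = 1*1 + 0 = 1.
  i=2: a_2=1, p_2 = 1*11 + 10 = 21, q_2 = 1*1 + 1 = 2.
  i=3: a_3=2, p_3 = 2*21 + 11 = 53, q_3 = 2*2 + 1 = 5.
  i=4: a_4=1, p_4 = 1*53 + 21 = 74, q_4 = 1*5 + 2 = 7.
  i=5: a_5=1, p_5 = 1*74 + 53 = 127, q_5 = 1*7 + 5 = 12.
Check: 127^2 - 112*12^2 = 16129 - 16128 = 1, so (x, y) = (127, 12) solves the equation, and by the theorem it is the least positive solution.

(x, y) = (127, 12)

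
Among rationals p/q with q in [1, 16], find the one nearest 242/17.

185/13

Expand x = 242/17 as a continued fraction with the Euclidean algorithm:
  242 = 14*17 + 4, so a_0 = 14.
  17 = 4*4 + 1, so a_1 = 4.
  4 = 4*1 + 0, so a_2 = 4.
so x = [14; 4, 4].
Convergents (p_i = a_i*p_{i-1} + p_{i-2}, q_i = a_i*q_{i-1} + q_{i-2} with p_{-2}=0, p_{-1}=1, q_{-2}=1, q_{-1}=0), until the denominator exceeds 16:
  i=0: a_0=14, p_0 = 14*1 + 0 = 14, q_0 = 14*0 + 1 = 1.
  i=1: a_1=4, p_1 = 4*14 + 1 = 57, q_1 = 4*1 + 0 = 4.
  i=2: a_2=4, p_2 = 4*57 + 14 = 242, q_2 = 4*4 + 1 = 17.
q_2 = 17 > 16, so the last convergent with denominator <= 16 is p_1/q_1 = 57/4.
The closest fraction with denominator <= 16 is either p_1/q_1 or the intermediate fraction (k*p_1 + p_0)/(k*q_1 + q_0) with the largest k >= 1 whose denominator stays <= 16; these approach x as k grows, and every other convergent or intermediate fraction in range is farther away.
Largest k: floor((16 - q_0)/q_1) = floor((16 - 1)/4) = 3.
That gives (3*57 + 14)/(3*4 + 1) = 185/13.
Compare the errors: |x - 57/4| = |242*4 - 57*17|/(17*4) = 1/68, and |x - 185/13| = |242*13 - 185*17|/(17*13) = 1/221.
Cross-multiplying, 1*68 = 68 < 221 = 1*221, so 1/221 is smaller: the intermediate fraction 185/13 is closer to x than 57/4.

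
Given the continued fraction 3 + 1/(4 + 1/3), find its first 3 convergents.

3/1, 13/4, 42/13

Using the convergent recurrence p_i = a_i*p_{i-1} + p_{i-2}, q_i = a_i*q_{i-1} + q_{i-2} with p_{-2}=0, p_{-1}=1, q_{-2}=1, q_{-1}=0:
  i=0: a_0=3, p_0 = 3*1 + 0 = 3, q_0 = 3*0 + 1 = 1.
  i=1: a_1=4, p_1 = 4*3 + 1 = 13, q_1 = 4*1 + 0 = 4.
  i=2: a_2=3, p_2 = 3*13 + 3 = 42, q_2 = 3*4 + 1 = 13.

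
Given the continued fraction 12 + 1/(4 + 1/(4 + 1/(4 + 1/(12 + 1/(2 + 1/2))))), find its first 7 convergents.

12/1, 49/4, 208/17, 881/72, 10780/881, 22441/1834, 55662/4549

Using the convergent recurrence p_i = a_i*p_{i-1} + p_{i-2}, q_i = a_i*q_{i-1} + q_{i-2} with p_{-2}=0, p_{-1}=1, q_{-2}=1, q_{-1}=0:
  i=0: a_0=12, p_0 = 12*1 + 0 = 12, q_0 = 12*0 + 1 = 1.
  i=1: a_1=4, p_1 = 4*12 + 1 = 49, q_1 = 4*1 + 0 = 4.
  i=2: a_2=4, p_2 = 4*49 + 12 = 208, q_2 = 4*4 + 1 = 17.
  i=3: a_3=4, p_3 = 4*208 + 49 = 881, q_3 = 4*17 + 4 = 72.
  i=4: a_4=12, p_4 = 12*881 + 208 = 10780, q_4 = 12*72 + 17 = 881.
  i=5: a_5=2, p_5 = 2*10780 + 881 = 22441, q_5 = 2*881 + 72 = 1834.
  i=6: a_6=2, p_6 = 2*22441 + 10780 = 55662, q_6 = 2*1834 + 881 = 4549.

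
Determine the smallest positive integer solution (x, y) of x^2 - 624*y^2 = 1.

(x, y) = (25, 1)

First expand sqrt(624) as a continued fraction. With x_i = (sqrt(624) + m_i)/d_i and (m_0, d_0) = (0, 1): a_0 = floor(sqrt(624)) = 24, since 24^2 = 576 <= 624 < 625 = 25^2.
Iterate m_{i+1} = d_i*a_i - m_i, d_{i+1} = (624 - m_{i+1}^2)/d_i, a_{i+1} = floor((a_0 + m_{i+1})/d_{i+1}):
  m_1 = 1*24 - 0 = 24, d_1 = (624 - 24^2)/1 = 48/1 = 48, a_1 = floor((24 + 24)/48) = 1.
  m_2 = 48*1 - 24 = 24, d_2 = (624 - 24^2)/48 = 48/48 = 1, a_2 = floor((24 + 24)/1) = 48.
  m_3 = 1*48 - 24 = 24, d_3 = (624 - 24^2)/1 = 48/1 = 48: (m_3, d_3) = (m_1, d_1) = (24, 48), so from here the quotients repeat a_1, a_2; the period length is 2.
So sqrt(624) = [24; (1, 48)] with period length k = 2.
k is even, so the fundamental solution of x^2 - 624y^2 = 1 is (p_{k-1}, q_{k-1}) = (p_1, q_1); compute convergents through index 1.
Convergents (p_i = a_i*p_{i-1} + p_{i-2}, q_i = a_i*q_{i-1} + q_{i-2} with p_{-2}=0, p_{-1}=1, q_{-2}=1, q_{-1}=0):
  i=0: a_0=24, p_0 = 24*1 + 0 = 24, q_0 = 24*0 + 1 = 1.
  i=1: a_1=1, p_1 = 1*24 + 1 = 25, q_1 = 1*1 + 0 = 1.
Check: 25^2 - 624*1^2 = 625 - 624 = 1, so (x, y) = (25, 1) solves the equation, and by the theorem it is the least positive solution.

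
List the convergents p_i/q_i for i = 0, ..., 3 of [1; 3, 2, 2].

Using the convergent recurrence p_i = a_i*p_{i-1} + p_{i-2}, q_i = a_i*q_{i-1} + q_{i-2} with p_{-2}=0, p_{-1}=1, q_{-2}=1, q_{-1}=0:
  i=0: a_0=1, p_0 = 1*1 + 0 = 1, q_0 = 1*0 + 1 = 1.
  i=1: a_1=3, p_1 = 3*1 + 1 = 4, q_1 = 3*1 + 0 = 3.
  i=2: a_2=2, p_2 = 2*4 + 1 = 9, q_2 = 2*3 + 1 = 7.
  i=3: a_3=2, p_3 = 2*9 + 4 = 22, q_3 = 2*7 + 3 = 17.

1/1, 4/3, 9/7, 22/17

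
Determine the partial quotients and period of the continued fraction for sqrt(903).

Write x_i = (sqrt(903) + m_i)/d_i with (m_0, d_0) = (0, 1). a_0 = floor(sqrt(903)) = 30, since 30^2 = 900 <= 903 < 961 = 31^2.
Iterate m_{i+1} = d_i*a_i - m_i, d_{i+1} = (903 - m_{i+1}^2)/d_i, a_{i+1} = floor((a_0 + m_{i+1})/d_{i+1}):
  m_1 = 1*30 - 0 = 30, d_1 = (903 - 30^2)/1 = 3/1 = 3, a_1 = floor((30 + 30)/3) = 20.
  m_2 = 3*20 - 30 = 30, d_2 = (903 - 30^2)/3 = 3/3 = 1, a_2 = floor((30 + 30)/1) = 60.
  m_3 = 1*60 - 30 = 30, d_3 = (903 - 30^2)/1 = 3/1 = 3: (m_3, d_3) = (m_1, d_1) = (30, 3), so from here the quotients repeat a_1, a_2; the period length is 2.
Hence the expansion of sqrt(903) is a_0 = 30 followed by the repeating block 20, 60 (period 2).

[30; (20, 60)]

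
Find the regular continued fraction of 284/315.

[0; 1, 9, 6, 5]

Run the Euclidean algorithm on 284 and 315; the successive quotients are the partial quotients a_0, a_1, ... (each step inverts the fractional part left over by the previous one):
  284 = 0*315 + 284, so a_0 = 0.
  315 = 1*284 + 31, so a_1 = 1.
  284 = 9*31 + 5, so a_2 = 9.
  31 = 6*5 + 1, so a_3 = 6.
  5 = 5*1 + 0, so a_4 = 5.
The remainder reaches 0 after 5 divisions, so the expansion has 5 partial quotients, read off in order.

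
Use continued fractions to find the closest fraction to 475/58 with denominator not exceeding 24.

Expand x = 475/58 as a continued fraction with the Euclidean algorithm:
  475 = 8*58 + 11, so a_0 = 8.
  58 = 5*11 + 3, so a_1 = 5.
  11 = 3*3 + 2, so a_2 = 3.
  3 = 1*2 + 1, so a_3 = 1.
  2 = 2*1 + 0, so a_4 = 2.
so x = [8; 5, 3, 1, 2].
Convergents (p_i = a_i*p_{i-1} + p_{i-2}, q_i = a_i*q_{i-1} + q_{i-2} with p_{-2}=0, p_{-1}=1, q_{-2}=1, q_{-1}=0), until the denominator exceeds 24:
  i=0: a_0=8, p_0 = 8*1 + 0 = 8, q_0 = 8*0 + 1 = 1.
  i=1: a_1=5, p_1 = 5*8 + 1 = 41, q_1 = 5*1 + 0 = 5.
  i=2: a_2=3, p_2 = 3*41 + 8 = 131, q_2 = 3*5 + 1 = 16.
  i=3: a_3=1, p_3 = 1*131 + 41 = 172, q_3 = 1*16 + 5 = 21.
  i=4: a_4=2, p_4 = 2*172 + 131 = 475, q_4 = 2*21 + 16 = 58.
q_4 = 58 > 24, so the last convergent with denominator <= 24 is p_3/q_3 = 172/21.
The closest fraction with denominator <= 24 is either p_3/q_3 or the intermediate fraction (k*p_3 + p_2)/(k*q_3 + q_2) with the largest k >= 1 whose denominator stays <= 24; these approach x as k grows, and every other convergent or intermediate fraction in range is farther away.
Largest k: floor((24 - q_2)/q_3) = floor((24 - 16)/21) = 0.
Since k = 0, no intermediate fraction beyond p_3/q_3 has denominator <= 24, so the convergent 172/21 is the closest (its error is |475*21 - 172*58|/(58*21) = 1/1218).

172/21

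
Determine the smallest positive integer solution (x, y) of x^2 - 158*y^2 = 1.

(x, y) = (7743, 616)

First expand sqrt(158) as a continued fraction. With x_i = (sqrt(158) + m_i)/d_i and (m_0, d_0) = (0, 1): a_0 = floor(sqrt(158)) = 12, since 12^2 = 144 <= 158 < 169 = 13^2.
Iterate m_{i+1} = d_i*a_i - m_i, d_{i+1} = (158 - m_{i+1}^2)/d_i, a_{i+1} = floor((a_0 + m_{i+1})/d_{i+1}):
  m_1 = 1*12 - 0 = 12, d_1 = (158 - 12^2)/1 = 14/1 = 14, a_1 = floor((12 + 12)/14) = 1.
  m_2 = 14*1 - 12 = 2, d_2 = (158 - 2^2)/14 = 154/14 = 11, a_2 = floor((12 + 2)/11) = 1.
  m_3 = 11*1 - 2 = 9, d_3 = (158 - 9^2)/11 = 77/11 = 7, a_3 = floor((12 + 9)/7) = 3.
  m_4 = 7*3 - 9 = 12, d_4 = (158 - 12^2)/7 = 14/7 = 2, a_4 = floor((12 + 12)/2) = 12.
  m_5 = 2*12 - 12 = 12, d_5 = (158 - 12^2)/2 = 14/2 = 7, a_5 = floor((12 + 12)/7) = 3.
  m_6 = 7*3 - 12 = 9, d_6 = (158 - 9^2)/7 = 77/7 = 11, a_6 = floor((12 + 9)/11) = 1.
  m_7 = 11*1 - 9 = 2, d_7 = (158 - 2^2)/11 = 154/11 = 14, a_7 = floor((12 + 2)/14) = 1.
  m_8 = 14*1 - 2 = 12, d_8 = (158 - 12^2)/14 = 14/14 = 1, a_8 = floor((12 + 12)/1) = 24.
  m_9 = 1*24 - 12 = 12, d_9 = (158 - 12^2)/1 = 14/1 = 14: (m_9, d_9) = (m_1, d_1) = (12, 14), so from here the quotients repeat a_1, ..., a_8; the period length is 8.
So sqrt(158) = [12; (1, 1, 3, 12, 3, 1, 1, 24)] with period length k = 8.
k is even, so the fundamental solution of x^2 - 158y^2 = 1 is (p_{k-1}, q_{k-1}) = (p_7, q_7); compute convergents through index 7.
Convergents (p_i = a_i*p_{i-1} + p_{i-2}, q_i = a_i*q_{i-1} + q_{i-2} with p_{-2}=0, p_{-1}=1, q_{-2}=1, q_{-1}=0):
  i=0: a_0=12, p_0 = 12*1 + 0 = 12, q_0 = 12*0 + 1 = 1.
  i=1: a_1=1, p_1 = 1*12 + 1 = 13, q_1 = 1*1 + 0 = 1.
  i=2: a_2=1, p_2 = 1*13 + 12 = 25, q_2 = 1*1 + 1 = 2.
  i=3: a_3=3, p_3 = 3*25 + 13 = 88, q_3 = 3*2 + 1 = 7.
  i=4: a_4=12, p_4 = 12*88 + 25 = 1081, q_4 = 12*7 + 2 = 86.
  i=5: a_5=3, p_5 = 3*1081 + 88 = 3331, q_5 = 3*86 + 7 = 265.
  i=6: a_6=1, p_6 = 1*3331 + 1081 = 4412, q_6 = 1*265 + 86 = 351.
  i=7: a_7=1, p_7 = 1*4412 + 3331 = 7743, q_7 = 1*351 + 265 = 616.
Check: 7743^2 - 158*616^2 = 59954049 - 59954048 = 1, so (x, y) = (7743, 616) solves the equation, and by the theorem it is the least positive solution.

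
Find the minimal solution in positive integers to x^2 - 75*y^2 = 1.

First expand sqrt(75) as a continued fraction. With x_i = (sqrt(75) + m_i)/d_i and (m_0, d_0) = (0, 1): a_0 = floor(sqrt(75)) = 8, since 8^2 = 64 <= 75 < 81 = 9^2.
Iterate m_{i+1} = d_i*a_i - m_i, d_{i+1} = (75 - m_{i+1}^2)/d_i, a_{i+1} = floor((a_0 + m_{i+1})/d_{i+1}):
  m_1 = 1*8 - 0 = 8, d_1 = (75 - 8^2)/1 = 11/1 = 11, a_1 = floor((8 + 8)/11) = 1.
  m_2 = 11*1 - 8 = 3, d_2 = (75 - 3^2)/11 = 66/11 = 6, a_2 = floor((8 + 3)/6) = 1.
  m_3 = 6*1 - 3 = 3, d_3 = (75 - 3^2)/6 = 66/6 = 11, a_3 = floor((8 + 3)/11) = 1.
  m_4 = 11*1 - 3 = 8, d_4 = (75 - 8^2)/11 = 11/11 = 1, a_4 = floor((8 + 8)/1) = 16.
  m_5 = 1*16 - 8 = 8, d_5 = (75 - 8^2)/1 = 11/1 = 11: (m_5, d_5) = (m_1, d_1) = (8, 11), so from here the quotients repeat a_1, ..., a_4; the period length is 4.
So sqrt(75) = [8; (1, 1, 1, 16)] with period length k = 4.
k is even, so the fundamental solution of x^2 - 75y^2 = 1 is (p_{k-1}, q_{k-1}) = (p_3, q_3); compute convergents through index 3.
Convergents (p_i = a_i*p_{i-1} + p_{i-2}, q_i = a_i*q_{i-1} + q_{i-2} with p_{-2}=0, p_{-1}=1, q_{-2}=1, q_{-1}=0):
  i=0: a_0=8, p_0 = 8*1 + 0 = 8, q_0 = 8*0 + 1 = 1.
  i=1: a_1=1, p_1 = 1*8 + 1 = 9, q_1 = 1*1 + 0 = 1.
  i=2: a_2=1, p_2 = 1*9 + 8 = 17, q_2 = 1*1 + 1 = 2.
  i=3: a_3=1, p_3 = 1*17 + 9 = 26, q_3 = 1*2 + 1 = 3.
Check: 26^2 - 75*3^2 = 676 - 675 = 1, so (x, y) = (26, 3) solves the equation, and by the theorem it is the least positive solution.

(x, y) = (26, 3)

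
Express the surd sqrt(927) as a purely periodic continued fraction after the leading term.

Write x_i = (sqrt(927) + m_i)/d_i with (m_0, d_0) = (0, 1). a_0 = floor(sqrt(927)) = 30, since 30^2 = 900 <= 927 < 961 = 31^2.
Iterate m_{i+1} = d_i*a_i - m_i, d_{i+1} = (927 - m_{i+1}^2)/d_i, a_{i+1} = floor((a_0 + m_{i+1})/d_{i+1}):
  m_1 = 1*30 - 0 = 30, d_1 = (927 - 30^2)/1 = 27/1 = 27, a_1 = floor((30 + 30)/27) = 2.
  m_2 = 27*2 - 30 = 24, d_2 = (927 - 24^2)/27 = 351/27 = 13, a_2 = floor((30 + 24)/13) = 4.
  m_3 = 13*4 - 24 = 28, d_3 = (927 - 28^2)/13 = 143/13 = 11, a_3 = floor((30 + 28)/11) = 5.
  m_4 = 11*5 - 28 = 27, d_4 = (927 - 27^2)/11 = 198/11 = 18, a_4 = floor((30 + 27)/18) = 3.
  m_5 = 18*3 - 27 = 27, d_5 = (927 - 27^2)/18 = 198/18 = 11, a_5 = floor((30 + 27)/11) = 5.
  m_6 = 11*5 - 27 = 28, d_6 = (927 - 28^2)/11 = 143/11 = 13, a_6 = floor((30 + 28)/13) = 4.
  m_7 = 13*4 - 28 = 24, d_7 = (927 - 24^2)/13 = 351/13 = 27, a_7 = floor((30 + 24)/27) = 2.
  m_8 = 27*2 - 24 = 30, d_8 = (927 - 30^2)/27 = 27/27 = 1, a_8 = floor((30 + 30)/1) = 60.
  m_9 = 1*60 - 30 = 30, d_9 = (927 - 30^2)/1 = 27/1 = 27: (m_9, d_9) = (m_1, d_1) = (30, 27), so from here the quotients repeat a_1, ..., a_8; the period length is 8.
Hence the expansion of sqrt(927) is a_0 = 30 followed by the repeating block 2, 4, 5, 3, 5, 4, 2, 60 (period 8).

[30; (2, 4, 5, 3, 5, 4, 2, 60)]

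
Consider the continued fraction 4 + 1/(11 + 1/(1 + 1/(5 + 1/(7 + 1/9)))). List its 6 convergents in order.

Using the convergent recurrence p_i = a_i*p_{i-1} + p_{i-2}, q_i = a_i*q_{i-1} + q_{i-2} with p_{-2}=0, p_{-1}=1, q_{-2}=1, q_{-1}=0:
  i=0: a_0=4, p_0 = 4*1 + 0 = 4, q_0 = 4*0 + 1 = 1.
  i=1: a_1=11, p_1 = 11*4 + 1 = 45, q_1 = 11*1 + 0 = 11.
  i=2: a_2=1, p_2 = 1*45 + 4 = 49, q_2 = 1*11 + 1 = 12.
  i=3: a_3=5, p_3 = 5*49 + 45 = 290, q_3 = 5*12 + 11 = 71.
  i=4: a_4=7, p_4 = 7*290 + 49 = 2079, q_4 = 7*71 + 12 = 509.
  i=5: a_5=9, p_5 = 9*2079 + 290 = 19001, q_5 = 9*509 + 71 = 4652.

4/1, 45/11, 49/12, 290/71, 2079/509, 19001/4652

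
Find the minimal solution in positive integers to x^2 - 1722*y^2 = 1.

(x, y) = (83, 2)

First expand sqrt(1722) as a continued fraction. With x_i = (sqrt(1722) + m_i)/d_i and (m_0, d_0) = (0, 1): a_0 = floor(sqrt(1722)) = 41, since 41^2 = 1681 <= 1722 < 1764 = 42^2.
Iterate m_{i+1} = d_i*a_i - m_i, d_{i+1} = (1722 - m_{i+1}^2)/d_i, a_{i+1} = floor((a_0 + m_{i+1})/d_{i+1}):
  m_1 = 1*41 - 0 = 41, d_1 = (1722 - 41^2)/1 = 41/1 = 41, a_1 = floor((41 + 41)/41) = 2.
  m_2 = 41*2 - 41 = 41, d_2 = (1722 - 41^2)/41 = 41/41 = 1, a_2 = floor((41 + 41)/1) = 82.
  m_3 = 1*82 - 41 = 41, d_3 = (1722 - 41^2)/1 = 41/1 = 41: (m_3, d_3) = (m_1, d_1) = (41, 41), so from here the quotients repeat a_1, a_2; the period length is 2.
So sqrt(1722) = [41; (2, 82)] with period length k = 2.
k is even, so the fundamental solution of x^2 - 1722y^2 = 1 is (p_{k-1}, q_{k-1}) = (p_1, q_1); compute convergents through index 1.
Convergents (p_i = a_i*p_{i-1} + p_{i-2}, q_i = a_i*q_{i-1} + q_{i-2} with p_{-2}=0, p_{-1}=1, q_{-2}=1, q_{-1}=0):
  i=0: a_0=41, p_0 = 41*1 + 0 = 41, q_0 = 41*0 + 1 = 1.
  i=1: a_1=2, p_1 = 2*41 + 1 = 83, q_1 = 2*1 + 0 = 2.
Check: 83^2 - 1722*2^2 = 6889 - 6888 = 1, so (x, y) = (83, 2) solves the equation, and by the theorem it is the least positive solution.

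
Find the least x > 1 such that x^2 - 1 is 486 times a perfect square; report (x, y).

(x, y) = (485, 22)

First expand sqrt(486) as a continued fraction. With x_i = (sqrt(486) + m_i)/d_i and (m_0, d_0) = (0, 1): a_0 = floor(sqrt(486)) = 22, since 22^2 = 484 <= 486 < 529 = 23^2.
Iterate m_{i+1} = d_i*a_i - m_i, d_{i+1} = (486 - m_{i+1}^2)/d_i, a_{i+1} = floor((a_0 + m_{i+1})/d_{i+1}):
  m_1 = 1*22 - 0 = 22, d_1 = (486 - 22^2)/1 = 2/1 = 2, a_1 = floor((22 + 22)/2) = 22.
  m_2 = 2*22 - 22 = 22, d_2 = (486 - 22^2)/2 = 2/2 = 1, a_2 = floor((22 + 22)/1) = 44.
  m_3 = 1*44 - 22 = 22, d_3 = (486 - 22^2)/1 = 2/1 = 2: (m_3, d_3) = (m_1, d_1) = (22, 2), so from here the quotients repeat a_1, a_2; the period length is 2.
So sqrt(486) = [22; (22, 44)] with period length k = 2.
k is even, so the fundamental solution of x^2 - 486y^2 = 1 is (p_{k-1}, q_{k-1}) = (p_1, q_1); compute convergents through index 1.
Convergents (p_i = a_i*p_{i-1} + p_{i-2}, q_i = a_i*q_{i-1} + q_{i-2} with p_{-2}=0, p_{-1}=1, q_{-2}=1, q_{-1}=0):
  i=0: a_0=22, p_0 = 22*1 + 0 = 22, q_0 = 22*0 + 1 = 1.
  i=1: a_1=22, p_1 = 22*22 + 1 = 485, q_1 = 22*1 + 0 = 22.
Check: 485^2 - 486*22^2 = 235225 - 235224 = 1, so (x, y) = (485, 22) solves the equation, and by the theorem it is the least positive solution.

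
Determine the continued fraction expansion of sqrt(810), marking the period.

[28; (2, 5, 1, 4, 1, 5, 2, 56)]

Write x_i = (sqrt(810) + m_i)/d_i with (m_0, d_0) = (0, 1). a_0 = floor(sqrt(810)) = 28, since 28^2 = 784 <= 810 < 841 = 29^2.
Iterate m_{i+1} = d_i*a_i - m_i, d_{i+1} = (810 - m_{i+1}^2)/d_i, a_{i+1} = floor((a_0 + m_{i+1})/d_{i+1}):
  m_1 = 1*28 - 0 = 28, d_1 = (810 - 28^2)/1 = 26/1 = 26, a_1 = floor((28 + 28)/26) = 2.
  m_2 = 26*2 - 28 = 24, d_2 = (810 - 24^2)/26 = 234/26 = 9, a_2 = floor((28 + 24)/9) = 5.
  m_3 = 9*5 - 24 = 21, d_3 = (810 - 21^2)/9 = 369/9 = 41, a_3 = floor((28 + 21)/41) = 1.
  m_4 = 41*1 - 21 = 20, d_4 = (810 - 20^2)/41 = 410/41 = 10, a_4 = floor((28 + 20)/10) = 4.
  m_5 = 10*4 - 20 = 20, d_5 = (810 - 20^2)/10 = 410/10 = 41, a_5 = floor((28 + 20)/41) = 1.
  m_6 = 41*1 - 20 = 21, d_6 = (810 - 21^2)/41 = 369/41 = 9, a_6 = floor((28 + 21)/9) = 5.
  m_7 = 9*5 - 21 = 24, d_7 = (810 - 24^2)/9 = 234/9 = 26, a_7 = floor((28 + 24)/26) = 2.
  m_8 = 26*2 - 24 = 28, d_8 = (810 - 28^2)/26 = 26/26 = 1, a_8 = floor((28 + 28)/1) = 56.
  m_9 = 1*56 - 28 = 28, d_9 = (810 - 28^2)/1 = 26/1 = 26: (m_9, d_9) = (m_1, d_1) = (28, 26), so from here the quotients repeat a_1, ..., a_8; the period length is 8.
Hence the expansion of sqrt(810) is a_0 = 28 followed by the repeating block 2, 5, 1, 4, 1, 5, 2, 56 (period 8).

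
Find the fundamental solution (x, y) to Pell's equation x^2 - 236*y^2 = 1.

First expand sqrt(236) as a continued fraction. With x_i = (sqrt(236) + m_i)/d_i and (m_0, d_0) = (0, 1): a_0 = floor(sqrt(236)) = 15, since 15^2 = 225 <= 236 < 256 = 16^2.
Iterate m_{i+1} = d_i*a_i - m_i, d_{i+1} = (236 - m_{i+1}^2)/d_i, a_{i+1} = floor((a_0 + m_{i+1})/d_{i+1}):
  m_1 = 1*15 - 0 = 15, d_1 = (236 - 15^2)/1 = 11/1 = 11, a_1 = floor((15 + 15)/11) = 2.
  m_2 = 11*2 - 15 = 7, d_2 = (236 - 7^2)/11 = 187/11 = 17, a_2 = floor((15 + 7)/17) = 1.
  m_3 = 17*1 - 7 = 10, d_3 = (236 - 10^2)/17 = 136/17 = 8, a_3 = floor((15 + 10)/8) = 3.
  m_4 = 8*3 - 10 = 14, d_4 = (236 - 14^2)/8 = 40/8 = 5, a_4 = floor((15 + 14)/5) = 5.
  m_5 = 5*5 - 14 = 11, d_5 = (236 - 11^2)/5 = 115/5 = 23, a_5 = floor((15 + 11)/23) = 1.
  m_6 = 23*1 - 11 = 12, d_6 = (236 - 12^2)/23 = 92/23 = 4, a_6 = floor((15 + 12)/4) = 6.
  m_7 = 4*6 - 12 = 12, d_7 = (236 - 12^2)/4 = 92/4 = 23, a_7 = floor((15 + 12)/23) = 1.
  m_8 = 23*1 - 12 = 11, d_8 = (236 - 11^2)/23 = 115/23 = 5, a_8 = floor((15 + 11)/5) = 5.
  m_9 = 5*5 - 11 = 14, d_9 = (236 - 14^2)/5 = 40/5 = 8, a_9 = floor((15 + 14)/8) = 3.
  m_10 = 8*3 - 14 = 10, d_10 = (236 - 10^2)/8 = 136/8 = 17, a_10 = floor((15 + 10)/17) = 1.
  m_11 = 17*1 - 10 = 7, d_11 = (236 - 7^2)/17 = 187/17 = 11, a_11 = floor((15 + 7)/11) = 2.
  m_12 = 11*2 - 7 = 15, d_12 = (236 - 15^2)/11 = 11/11 = 1, a_12 = floor((15 + 15)/1) = 30.
  m_13 = 1*30 - 15 = 15, d_13 = (236 - 15^2)/1 = 11/1 = 11: (m_13, d_13) = (m_1, d_1) = (15, 11), so from here the quotients repeat a_1, ..., a_12; the period length is 12.
So sqrt(236) = [15; (2, 1, 3, 5, 1, 6, 1, 5, 3, 1, 2, 30)] with period length k = 12.
k is even, so the fundamental solution of x^2 - 236y^2 = 1 is (p_{k-1}, q_{k-1}) = (p_11, q_11); compute convergents through index 11.
Convergents (p_i = a_i*p_{i-1} + p_{i-2}, q_i = a_i*q_{i-1} + q_{i-2} with p_{-2}=0, p_{-1}=1, q_{-2}=1, q_{-1}=0):
  i=0: a_0=15, p_0 = 15*1 + 0 = 15, q_0 = 15*0 + 1 = 1.
  i=1: a_1=2, p_1 = 2*15 + 1 = 31, q_1 = 2*1 + 0 = 2.
  i=2: a_2=1, p_2 = 1*31 + 15 = 46, q_2 = 1*2 + 1 = 3.
  i=3: a_3=3, p_3 = 3*46 + 31 = 169, q_3 = 3*3 + 2 = 11.
  i=4: a_4=5, p_4 = 5*169 + 46 = 891, q_4 = 5*11 + 3 = 58.
  i=5: a_5=1, p_5 = 1*891 + 169 = 1060, q_5 = 1*58 + 11 = 69.
  i=6: a_6=6, p_6 = 6*1060 + 891 = 7251, q_6 = 6*69 + 58 = 472.
  i=7: a_7=1, p_7 = 1*7251 + 1060 = 8311, q_7 = 1*472 + 69 = 541.
  i=8: a_8=5, p_8 = 5*8311 + 7251 = 48806, q_8 = 5*541 + 472 = 3177.
  i=9: a_9=3, p_9 = 3*48806 + 8311 = 154729, q_9 = 3*3177 + 541 = 10072.
  i=10: a_10=1, p_10 = 1*154729 + 48806 = 203535, q_10 = 1*10072 + 3177 = 13249.
  i=11: a_11=2, p_11 = 2*203535 + 154729 = 561799, q_11 = 2*13249 + 10072 = 36570.
Check: 561799^2 - 236*36570^2 = 315618116401 - 315618116400 = 1, so (x, y) = (561799, 36570) solves the equation, and by the theorem it is the least positive solution.

(x, y) = (561799, 36570)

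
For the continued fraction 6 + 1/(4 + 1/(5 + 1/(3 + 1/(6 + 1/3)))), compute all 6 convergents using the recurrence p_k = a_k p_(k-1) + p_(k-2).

6/1, 25/4, 131/21, 418/67, 2639/423, 8335/1336

Using the convergent recurrence p_i = a_i*p_{i-1} + p_{i-2}, q_i = a_i*q_{i-1} + q_{i-2} with p_{-2}=0, p_{-1}=1, q_{-2}=1, q_{-1}=0:
  i=0: a_0=6, p_0 = 6*1 + 0 = 6, q_0 = 6*0 + 1 = 1.
  i=1: a_1=4, p_1 = 4*6 + 1 = 25, q_1 = 4*1 + 0 = 4.
  i=2: a_2=5, p_2 = 5*25 + 6 = 131, q_2 = 5*4 + 1 = 21.
  i=3: a_3=3, p_3 = 3*131 + 25 = 418, q_3 = 3*21 + 4 = 67.
  i=4: a_4=6, p_4 = 6*418 + 131 = 2639, q_4 = 6*67 + 21 = 423.
  i=5: a_5=3, p_5 = 3*2639 + 418 = 8335, q_5 = 3*423 + 67 = 1336.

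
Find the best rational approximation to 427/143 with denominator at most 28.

Expand x = 427/143 as a continued fraction with the Euclidean algorithm:
  427 = 2*143 + 141, so a_0 = 2.
  143 = 1*141 + 2, so a_1 = 1.
  141 = 70*2 + 1, so a_2 = 70.
  2 = 2*1 + 0, so a_3 = 2.
so x = [2; 1, 70, 2].
Convergents (p_i = a_i*p_{i-1} + p_{i-2}, q_i = a_i*q_{i-1} + q_{i-2} with p_{-2}=0, p_{-1}=1, q_{-2}=1, q_{-1}=0), until the denominator exceeds 28:
  i=0: a_0=2, p_0 = 2*1 + 0 = 2, q_0 = 2*0 + 1 = 1.
  i=1: a_1=1, p_1 = 1*2 + 1 = 3, q_1 = 1*1 + 0 = 1.
  i=2: a_2=70, p_2 = 70*3 + 2 = 212, q_2 = 70*1 + 1 = 71.
q_2 = 71 > 28, so the last convergent with denominator <= 28 is p_1/q_1 = 3/1.
The closest fraction with denominator <= 28 is either p_1/q_1 or the intermediate fraction (k*p_1 + p_0)/(k*q_1 + q_0) with the largest k >= 1 whose denominator stays <= 28; these approach x as k grows, and every other convergent or intermediate fraction in range is farther away.
Largest k: floor((28 - q_0)/q_1) = floor((28 - 1)/1) = 27.
That gives (27*3 + 2)/(27*1 + 1) = 83/28.
Compare the errors: |x - 3/1| = |427*1 - 3*143|/(143*1) = 2/143, and |x - 83/28| = |427*28 - 83*143|/(143*28) = 87/4004.
Cross-multiplying, 2*4004 = 8008 < 12441 = 87*143, so 2/143 is smaller: the convergent 3/1 is closer to x than 83/28.

3/1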